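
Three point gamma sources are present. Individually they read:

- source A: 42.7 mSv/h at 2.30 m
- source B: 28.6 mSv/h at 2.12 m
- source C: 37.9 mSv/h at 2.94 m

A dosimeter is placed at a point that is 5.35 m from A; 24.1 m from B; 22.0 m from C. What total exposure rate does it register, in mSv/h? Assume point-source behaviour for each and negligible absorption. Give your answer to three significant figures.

8.79 mSv/h

Each source contributes Iᵢ·(dᵢ/rᵢ)²; contributions add.
A: 42.7 × (2.30/5.35)² = 7.892 mSv/h
B: 28.6 × (2.12/24.1)² = 0.2213 mSv/h
C: 37.9 × (2.94/22.0)² = 0.6768 mSv/h
Total = 7.892 + 0.2213 + 0.6768 = 8.790 mSv/h.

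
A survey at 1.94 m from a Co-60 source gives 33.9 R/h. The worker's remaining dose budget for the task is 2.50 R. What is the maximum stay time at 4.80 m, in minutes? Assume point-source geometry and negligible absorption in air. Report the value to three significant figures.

27.1 min

Applying the 1/r² law, rate at 4.80 m:
33.9 × (1.94/4.80)² = 33.9 × 0.1634 = 5.539 R/h.
Stay time = 2.50 R ÷ 5.539 R/h = 0.4513 h = 27.08 min.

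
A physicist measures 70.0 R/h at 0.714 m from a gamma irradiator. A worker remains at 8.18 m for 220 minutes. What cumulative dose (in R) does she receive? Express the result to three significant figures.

Applying the 1/r² law, rate at 8.18 m:
70.0 × (0.714/8.18)² = 70.0 × 0.007619 = 0.5333 R/h.
Dose = rate × time = 0.5333 R/h × 3.667 h = 1.956 R.

1.96 R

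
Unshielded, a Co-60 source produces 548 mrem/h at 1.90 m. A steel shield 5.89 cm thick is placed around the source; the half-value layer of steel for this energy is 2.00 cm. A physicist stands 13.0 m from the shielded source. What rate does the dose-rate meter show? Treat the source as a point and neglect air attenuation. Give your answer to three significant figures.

1.52 mrem/h

Distance alone: (1.90/13.0)² = 0.02136, so 548 × 0.02136 = 11.71 mrem/h.
Shield: 5.89/2.00 = 2.945 half-value layers → attenuation 2^(−2.945) = 0.1299.
Combined: 11.71 × 0.1299 = 1.521 mrem/h.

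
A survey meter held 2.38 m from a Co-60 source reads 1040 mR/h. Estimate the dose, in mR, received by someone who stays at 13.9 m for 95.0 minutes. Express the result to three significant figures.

By the inverse-square law, rate at 13.9 m:
1040 × (2.38/13.9)² = 1040 × 0.02932 = 30.49 mR/h.
Dose = rate × time = 30.49 mR/h × 1.583 h = 48.27 mR.

48.3 mR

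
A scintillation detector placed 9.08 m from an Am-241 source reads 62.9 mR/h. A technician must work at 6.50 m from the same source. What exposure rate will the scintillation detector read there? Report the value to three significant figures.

123 mR/h

Applying the 1/r² law, scaling from 9.08 m to 6.50 m:
62.9 × (9.08/6.50)² = 62.9 × 1.951 = 122.7 mR/h.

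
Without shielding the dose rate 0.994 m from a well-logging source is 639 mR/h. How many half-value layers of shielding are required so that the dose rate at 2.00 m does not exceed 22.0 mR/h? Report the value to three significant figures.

At 2.00 m, distance alone gives (0.994/2.00)² = 0.2470, so 639 × 0.2470 = 157.8 mR/h.
Further attenuation needed: 157.8/22.0 = 7.173.
n = log₂(7.173) = 2.843 half-value layers.

2.84 half-value layers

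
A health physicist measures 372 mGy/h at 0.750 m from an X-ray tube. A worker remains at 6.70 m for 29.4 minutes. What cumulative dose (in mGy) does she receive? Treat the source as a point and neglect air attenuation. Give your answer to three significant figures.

2.28 mGy

Using I₁d₁² = I₂d₂², rate at 6.70 m:
(0.750/6.70)² = 0.01253, so 372 × 0.01253 = 4.661 mGy/h.
Dose = rate × time = 4.661 mGy/h × 0.4900 h = 2.284 mGy.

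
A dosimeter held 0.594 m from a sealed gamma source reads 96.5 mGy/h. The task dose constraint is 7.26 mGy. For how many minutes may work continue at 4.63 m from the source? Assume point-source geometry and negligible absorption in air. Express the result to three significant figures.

274 min

Applying the 1/r² law, rate at 4.63 m:
96.5 × (0.594/4.63)² = 96.5 × 0.01646 = 1.588 mGy/h.
Stay time = 7.26 mGy ÷ 1.588 mGy/h = 4.572 h = 274.3 min.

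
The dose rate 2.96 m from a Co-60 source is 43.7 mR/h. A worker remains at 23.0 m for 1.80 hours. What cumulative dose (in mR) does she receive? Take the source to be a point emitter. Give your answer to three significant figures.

1.30 mR

Intensity scales as (d₁/d₂)², so rate at 23.0 m:
(2.96/23.0)² = 0.01656, so 43.7 × 0.01656 = 0.7237 mR/h.
Dose = rate × time = 0.7237 mR/h × 1.800 h = 1.303 mR.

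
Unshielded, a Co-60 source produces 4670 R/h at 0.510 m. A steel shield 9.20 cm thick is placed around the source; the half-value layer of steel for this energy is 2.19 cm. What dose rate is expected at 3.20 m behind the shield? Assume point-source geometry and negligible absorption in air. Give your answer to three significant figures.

6.45 R/h

Distance alone: (0.510/3.20)² = 0.02540, so 4670 × 0.02540 = 118.6 R/h.
Shield: 9.20/2.19 = 4.201 half-value layers → attenuation 2^(−4.201) = 0.05437.
Combined: 118.6 × 0.05437 = 6.448 R/h.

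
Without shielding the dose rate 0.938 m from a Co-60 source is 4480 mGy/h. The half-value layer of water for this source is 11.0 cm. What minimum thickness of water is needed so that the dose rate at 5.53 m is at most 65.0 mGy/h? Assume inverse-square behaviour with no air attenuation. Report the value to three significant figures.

10.9 cm

At 5.53 m, distance alone gives (0.938/5.53)² = 0.02877, so 4480 × 0.02877 = 128.9 mGy/h.
Further attenuation needed: 128.9/65.0 = 1.983.
n = log₂(1.983) = 0.9877 half-value layers.
Thickness = 0.9877 × 11.0 cm = 10.86 cm.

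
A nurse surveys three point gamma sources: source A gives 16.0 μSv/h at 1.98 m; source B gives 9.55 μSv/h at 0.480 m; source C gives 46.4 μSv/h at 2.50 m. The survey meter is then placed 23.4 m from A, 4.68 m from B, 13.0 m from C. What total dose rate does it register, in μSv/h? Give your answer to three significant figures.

1.93 μSv/h

By superposition, sum each source's inverse-square contribution:
A: 16.0 × (1.98/23.4)² = 0.1146 μSv/h
B: 9.55 × (0.480/4.68)² = 0.1005 μSv/h
C: 46.4 × (2.50/13.0)² = 1.716 μSv/h
Total = 0.1146 + 0.1005 + 1.716 = 1.931 μSv/h.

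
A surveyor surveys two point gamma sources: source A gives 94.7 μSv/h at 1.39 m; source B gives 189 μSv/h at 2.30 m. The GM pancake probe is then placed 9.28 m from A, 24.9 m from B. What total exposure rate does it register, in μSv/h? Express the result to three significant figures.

3.74 μSv/h

By superposition, sum each source's inverse-square contribution:
A: 94.7 × (1.39/9.28)² = 2.125 μSv/h
B: 189 × (2.30/24.9)² = 1.613 μSv/h
Total = 2.125 + 1.613 = 3.738 μSv/h.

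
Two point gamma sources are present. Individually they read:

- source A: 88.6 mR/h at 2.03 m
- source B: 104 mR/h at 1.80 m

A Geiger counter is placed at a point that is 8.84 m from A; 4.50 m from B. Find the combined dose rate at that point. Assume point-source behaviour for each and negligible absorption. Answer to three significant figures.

21.3 mR/h

Each source contributes Iᵢ·(dᵢ/rᵢ)²; contributions add.
A: 88.6 × (2.03/8.84)² = 4.672 mR/h
B: 104 × (1.80/4.50)² = 16.64 mR/h
Total = 4.672 + 16.64 = 21.31 mR/h.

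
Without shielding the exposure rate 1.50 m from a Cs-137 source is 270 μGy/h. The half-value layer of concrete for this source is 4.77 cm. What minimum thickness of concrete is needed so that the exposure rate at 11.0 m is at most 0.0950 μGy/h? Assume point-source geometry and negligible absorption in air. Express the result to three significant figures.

At 11.0 m, distance alone gives (1.50/11.0)² = 0.01860, so 270 × 0.01860 = 5.022 μGy/h.
Further attenuation needed: 5.022/0.0950 = 52.86.
n = log₂(52.86) = 5.724 half-value layers.
Thickness = 5.724 × 4.77 cm = 27.30 cm.

27.3 cm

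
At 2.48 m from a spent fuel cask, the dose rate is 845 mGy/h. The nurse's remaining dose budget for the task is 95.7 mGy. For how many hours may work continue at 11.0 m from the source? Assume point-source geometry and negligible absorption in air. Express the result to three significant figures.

Since intensity falls as 1/r², rate at 11.0 m:
845 × (2.48/11.0)² = 845 × 0.05083 = 42.95 mGy/h.
Stay time = 95.7 mGy ÷ 42.95 mGy/h = 2.228 h.

2.23 h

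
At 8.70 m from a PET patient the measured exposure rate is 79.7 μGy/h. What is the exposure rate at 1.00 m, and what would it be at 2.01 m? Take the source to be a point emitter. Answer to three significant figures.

By the inverse-square law,
At 1.00 m: 79.7 × (8.70/1.00)² = 79.7 × 75.69 = 6032 μGy/h
At 2.01 m: 6032 × (1.00/2.01)² = 6032 × 0.2475 = 1493 μGy/h.

6030 μGy/h; 1490 μGy/h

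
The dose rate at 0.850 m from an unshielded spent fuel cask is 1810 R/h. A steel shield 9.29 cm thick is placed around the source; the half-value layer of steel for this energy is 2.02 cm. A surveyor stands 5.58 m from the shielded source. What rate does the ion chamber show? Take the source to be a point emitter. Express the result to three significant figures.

1.73 R/h

Distance alone: (0.850/5.58)² = 0.02320, so 1810 × 0.02320 = 41.99 R/h.
Shield: 9.29/2.02 = 4.599 half-value layers → attenuation 2^(−4.599) = 0.04126.
Combined: 41.99 × 0.04126 = 1.733 R/h.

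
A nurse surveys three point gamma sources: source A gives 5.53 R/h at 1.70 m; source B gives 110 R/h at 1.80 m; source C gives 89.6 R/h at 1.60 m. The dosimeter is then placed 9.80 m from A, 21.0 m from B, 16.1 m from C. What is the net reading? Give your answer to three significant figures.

Each source contributes Iᵢ·(dᵢ/rᵢ)²; contributions add.
A: 5.53 × (1.70/9.80)² = 0.1664 R/h
B: 110 × (1.80/21.0)² = 0.8082 R/h
C: 89.6 × (1.60/16.1)² = 0.8849 R/h
Total = 0.1664 + 0.8082 + 0.8849 = 1.860 R/h.

1.86 R/h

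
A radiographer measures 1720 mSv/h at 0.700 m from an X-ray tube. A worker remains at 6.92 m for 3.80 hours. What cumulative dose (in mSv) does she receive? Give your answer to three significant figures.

66.9 mSv

Intensity scales as (d₁/d₂)², so rate at 6.92 m:
1720 × (0.700/6.92)² = 1720 × 0.01023 = 17.60 mSv/h.
Dose = rate × time = 17.60 mSv/h × 3.800 h = 66.88 mSv.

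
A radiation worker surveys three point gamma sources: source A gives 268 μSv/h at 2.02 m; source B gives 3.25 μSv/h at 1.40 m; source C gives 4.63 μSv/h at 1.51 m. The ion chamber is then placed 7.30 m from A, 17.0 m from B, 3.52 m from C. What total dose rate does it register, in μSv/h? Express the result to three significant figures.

21.4 μSv/h

Each source contributes Iᵢ·(dᵢ/rᵢ)²; contributions add.
A: 268 × (2.02/7.30)² = 20.52 μSv/h
B: 3.25 × (1.40/17.0)² = 0.02204 μSv/h
C: 4.63 × (1.51/3.52)² = 0.8520 μSv/h
Total = 20.52 + 0.02204 + 0.8520 = 21.39 μSv/h.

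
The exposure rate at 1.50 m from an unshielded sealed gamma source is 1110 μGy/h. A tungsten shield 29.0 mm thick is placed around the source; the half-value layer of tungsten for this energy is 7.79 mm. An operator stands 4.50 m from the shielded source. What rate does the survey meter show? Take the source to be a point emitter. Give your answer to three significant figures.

9.34 μGy/h

Distance alone: (1.50/4.50)² = 0.1111, so 1110 × 0.1111 = 123.3 μGy/h.
Shield: 29.0/7.79 = 3.723 half-value layers → attenuation 2^(−3.723) = 0.07573.
Combined: 123.3 × 0.07573 = 9.338 μGy/h.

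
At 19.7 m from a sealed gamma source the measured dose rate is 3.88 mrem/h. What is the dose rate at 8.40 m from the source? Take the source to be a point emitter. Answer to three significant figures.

Using I₁d₁² = I₂d₂², scaling from 19.7 m to 8.40 m:
(19.7/8.40)² = 5.500, so 3.88 × 5.500 = 21.34 mrem/h.

21.3 mrem/h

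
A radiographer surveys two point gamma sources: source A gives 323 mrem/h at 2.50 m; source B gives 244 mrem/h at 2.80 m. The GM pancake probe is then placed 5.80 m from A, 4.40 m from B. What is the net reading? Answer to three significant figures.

159 mrem/h

By superposition, sum each source's inverse-square contribution:
A: 323 × (2.50/5.80)² = 60.01 mrem/h
B: 244 × (2.80/4.40)² = 98.81 mrem/h
Total = 60.01 + 98.81 = 158.8 mrem/h.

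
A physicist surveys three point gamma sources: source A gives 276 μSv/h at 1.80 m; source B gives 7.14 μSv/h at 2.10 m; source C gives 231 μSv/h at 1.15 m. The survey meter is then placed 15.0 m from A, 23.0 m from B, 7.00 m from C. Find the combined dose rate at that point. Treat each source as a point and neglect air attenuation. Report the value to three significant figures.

Each source contributes Iᵢ·(dᵢ/rᵢ)²; contributions add.
A: 276 × (1.80/15.0)² = 3.974 μSv/h
B: 7.14 × (2.10/23.0)² = 0.05952 μSv/h
C: 231 × (1.15/7.00)² = 6.235 μSv/h
Total = 3.974 + 0.05952 + 6.235 = 10.27 μSv/h.

10.3 μSv/h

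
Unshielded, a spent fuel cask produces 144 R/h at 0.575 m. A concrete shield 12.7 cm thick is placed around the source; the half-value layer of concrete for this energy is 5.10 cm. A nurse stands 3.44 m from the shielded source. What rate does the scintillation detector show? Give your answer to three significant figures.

0.716 R/h

Distance alone: (0.575/3.44)² = 0.02794, so 144 × 0.02794 = 4.023 R/h.
Shield: 12.7/5.10 = 2.490 half-value layers → attenuation 2^(−2.490) = 0.1780.
Combined: 4.023 × 0.1780 = 0.7161 R/h.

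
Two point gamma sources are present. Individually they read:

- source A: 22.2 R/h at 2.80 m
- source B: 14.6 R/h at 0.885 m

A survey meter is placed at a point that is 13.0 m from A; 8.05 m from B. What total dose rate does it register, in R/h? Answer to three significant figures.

1.21 R/h

By superposition, sum each source's inverse-square contribution:
A: 22.2 × (2.80/13.0)² = 1.030 R/h
B: 14.6 × (0.885/8.05)² = 0.1765 R/h
Total = 1.030 + 0.1765 = 1.207 R/h.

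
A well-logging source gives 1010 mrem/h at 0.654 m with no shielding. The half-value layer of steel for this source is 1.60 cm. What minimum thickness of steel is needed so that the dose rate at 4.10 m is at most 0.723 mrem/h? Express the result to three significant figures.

8.24 cm

At 4.10 m, distance alone gives (0.654/4.10)² = 0.02544, so 1010 × 0.02544 = 25.69 mrem/h.
Further attenuation needed: 25.69/0.723 = 35.53.
n = log₂(35.53) = 5.151 half-value layers.
Thickness = 5.151 × 1.60 cm = 8.242 cm.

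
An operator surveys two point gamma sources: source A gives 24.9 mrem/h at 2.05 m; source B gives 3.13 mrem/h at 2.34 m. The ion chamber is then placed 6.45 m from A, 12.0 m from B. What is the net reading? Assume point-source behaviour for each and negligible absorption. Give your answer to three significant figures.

2.63 mrem/h

Each source contributes Iᵢ·(dᵢ/rᵢ)²; contributions add.
A: 24.9 × (2.05/6.45)² = 2.515 mrem/h
B: 3.13 × (2.34/12.0)² = 0.1190 mrem/h
Total = 2.515 + 0.1190 = 2.634 mrem/h.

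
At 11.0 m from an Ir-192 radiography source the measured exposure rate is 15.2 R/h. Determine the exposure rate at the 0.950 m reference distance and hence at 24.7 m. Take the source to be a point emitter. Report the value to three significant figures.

By the inverse-square law,
At 0.950 m: (11.0/0.950)² = 134.1, so 15.2 × 134.1 = 2038 R/h
At 24.7 m: (0.950/24.7)² = 0.001479, so 2038 × 0.001479 = 3.014 R/h.

2040 R/h; 3.01 R/h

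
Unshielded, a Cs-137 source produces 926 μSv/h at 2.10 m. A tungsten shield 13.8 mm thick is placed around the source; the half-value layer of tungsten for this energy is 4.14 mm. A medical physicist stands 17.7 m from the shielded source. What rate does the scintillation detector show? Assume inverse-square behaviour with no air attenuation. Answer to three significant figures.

1.29 μSv/h

Distance alone: 926 × (2.10/17.7)² = 926 × 0.01408 = 13.04 μSv/h.
Shield: 13.8/4.14 = 3.333 half-value layers → attenuation 2^(−3.333) = 0.09924.
Combined: 13.04 × 0.09924 = 1.294 μSv/h.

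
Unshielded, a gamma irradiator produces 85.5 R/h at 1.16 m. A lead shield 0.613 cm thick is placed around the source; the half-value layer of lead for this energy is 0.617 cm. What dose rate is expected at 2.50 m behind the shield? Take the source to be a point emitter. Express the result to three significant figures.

Distance alone: (1.16/2.50)² = 0.2153, so 85.5 × 0.2153 = 18.41 R/h.
Shield: 0.613/0.617 = 0.9935 half-value layers → attenuation 2^(−0.9935) = 0.5023.
Combined: 18.41 × 0.5023 = 9.247 R/h.

9.25 R/h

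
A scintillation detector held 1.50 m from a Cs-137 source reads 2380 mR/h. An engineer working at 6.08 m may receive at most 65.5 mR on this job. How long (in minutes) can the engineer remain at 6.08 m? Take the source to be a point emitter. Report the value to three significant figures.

Using I₁d₁² = I₂d₂², rate at 6.08 m:
2380 × (1.50/6.08)² = 2380 × 0.06087 = 144.9 mR/h.
Stay time = 65.5 mR ÷ 144.9 mR/h = 0.4520 h = 27.12 min.

27.1 min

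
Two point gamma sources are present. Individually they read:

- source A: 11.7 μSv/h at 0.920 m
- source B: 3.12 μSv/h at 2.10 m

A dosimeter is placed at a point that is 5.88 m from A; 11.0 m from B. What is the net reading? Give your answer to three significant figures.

0.400 μSv/h

Each source contributes Iᵢ·(dᵢ/rᵢ)²; contributions add.
A: 11.7 × (0.920/5.88)² = 0.2864 μSv/h
B: 3.12 × (2.10/11.0)² = 0.1137 μSv/h
Total = 0.2864 + 0.1137 = 0.4001 μSv/h.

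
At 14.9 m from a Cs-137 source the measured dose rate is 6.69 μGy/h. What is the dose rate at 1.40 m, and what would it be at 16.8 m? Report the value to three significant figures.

758 μGy/h; 5.26 μGy/h

Since intensity falls as 1/r²,
At 1.40 m: 6.69 × (14.9/1.40)² = 6.69 × 113.3 = 758.0 μGy/h
At 16.8 m: (1.40/16.8)² = 0.006944, so 758.0 × 0.006944 = 5.264 μGy/h.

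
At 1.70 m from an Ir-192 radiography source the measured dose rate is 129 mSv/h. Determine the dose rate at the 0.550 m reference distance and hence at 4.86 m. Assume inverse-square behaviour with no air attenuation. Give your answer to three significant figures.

1230 mSv/h; 15.8 mSv/h

Applying the 1/r² law,
At 0.550 m: (1.70/0.550)² = 9.554, so 129 × 9.554 = 1232 mSv/h
At 4.86 m: 1232 × (0.550/4.86)² = 1232 × 0.01281 = 15.78 mSv/h.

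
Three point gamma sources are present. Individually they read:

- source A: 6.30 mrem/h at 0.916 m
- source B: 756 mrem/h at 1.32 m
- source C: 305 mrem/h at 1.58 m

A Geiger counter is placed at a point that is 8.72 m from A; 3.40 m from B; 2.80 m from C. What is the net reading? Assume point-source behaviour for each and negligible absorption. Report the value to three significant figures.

By superposition, sum each source's inverse-square contribution:
A: 6.30 × (0.916/8.72)² = 0.06952 mrem/h
B: 756 × (1.32/3.40)² = 113.9 mrem/h
C: 305 × (1.58/2.80)² = 97.12 mrem/h
Total = 0.06952 + 113.9 + 97.12 = 211.1 mrem/h.

211 mrem/h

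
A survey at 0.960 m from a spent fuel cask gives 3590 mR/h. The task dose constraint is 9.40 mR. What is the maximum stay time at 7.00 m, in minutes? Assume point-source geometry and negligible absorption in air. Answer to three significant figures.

By the inverse-square law, rate at 7.00 m:
3590 × (0.960/7.00)² = 3590 × 0.01881 = 67.53 mR/h.
Stay time = 9.40 mR ÷ 67.53 mR/h = 0.1392 h = 8.352 min.

8.35 min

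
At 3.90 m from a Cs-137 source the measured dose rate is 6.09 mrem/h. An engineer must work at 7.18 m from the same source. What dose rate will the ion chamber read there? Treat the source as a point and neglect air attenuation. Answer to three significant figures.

1.80 mrem/h

Since intensity falls as 1/r², scaling from 3.90 m to 7.18 m:
(3.90/7.18)² = 0.2950, so 6.09 × 0.2950 = 1.797 mrem/h.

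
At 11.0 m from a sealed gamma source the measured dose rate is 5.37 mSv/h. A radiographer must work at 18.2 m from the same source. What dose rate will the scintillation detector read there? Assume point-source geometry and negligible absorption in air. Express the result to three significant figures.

1.96 mSv/h

Intensity scales as (d₁/d₂)², so scaling from 11.0 m to 18.2 m:
(11.0/18.2)² = 0.3653, so 5.37 × 0.3653 = 1.962 mSv/h.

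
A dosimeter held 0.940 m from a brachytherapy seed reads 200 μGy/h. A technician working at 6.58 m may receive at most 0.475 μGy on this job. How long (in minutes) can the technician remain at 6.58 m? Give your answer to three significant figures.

Using I₁d₁² = I₂d₂², rate at 6.58 m:
(0.940/6.58)² = 0.02041, so 200 × 0.02041 = 4.082 μGy/h.
Stay time = 0.475 μGy ÷ 4.082 μGy/h = 0.1164 h = 6.984 min.

6.98 min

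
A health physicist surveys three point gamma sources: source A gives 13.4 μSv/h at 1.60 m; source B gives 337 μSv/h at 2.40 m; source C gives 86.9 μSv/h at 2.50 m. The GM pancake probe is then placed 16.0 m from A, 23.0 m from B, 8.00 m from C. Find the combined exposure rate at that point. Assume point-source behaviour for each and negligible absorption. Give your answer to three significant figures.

12.3 μSv/h

By superposition, sum each source's inverse-square contribution:
A: 13.4 × (1.60/16.0)² = 0.1340 μSv/h
B: 337 × (2.40/23.0)² = 3.669 μSv/h
C: 86.9 × (2.50/8.00)² = 8.486 μSv/h
Total = 0.1340 + 3.669 + 8.486 = 12.29 μSv/h.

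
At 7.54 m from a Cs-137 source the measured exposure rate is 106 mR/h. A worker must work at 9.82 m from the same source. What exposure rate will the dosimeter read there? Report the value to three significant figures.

Intensity scales as (d₁/d₂)², so scaling from 7.54 m to 9.82 m:
(7.54/9.82)² = 0.5895, so 106 × 0.5895 = 62.49 mR/h.

62.5 mR/h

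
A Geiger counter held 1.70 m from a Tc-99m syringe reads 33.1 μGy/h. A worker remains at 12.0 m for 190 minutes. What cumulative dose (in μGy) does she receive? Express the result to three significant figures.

By the inverse-square law, rate at 12.0 m:
(1.70/12.0)² = 0.02007, so 33.1 × 0.02007 = 0.6643 μGy/h.
Dose = rate × time = 0.6643 μGy/h × 3.167 h = 2.104 μGy.

2.10 μGy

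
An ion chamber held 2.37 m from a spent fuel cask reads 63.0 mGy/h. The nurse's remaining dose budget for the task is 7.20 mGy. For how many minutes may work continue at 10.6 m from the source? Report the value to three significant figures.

Applying the 1/r² law, rate at 10.6 m:
(2.37/10.6)² = 0.04999, so 63.0 × 0.04999 = 3.149 mGy/h.
Stay time = 7.20 mGy ÷ 3.149 mGy/h = 2.286 h = 137.2 min.

137 min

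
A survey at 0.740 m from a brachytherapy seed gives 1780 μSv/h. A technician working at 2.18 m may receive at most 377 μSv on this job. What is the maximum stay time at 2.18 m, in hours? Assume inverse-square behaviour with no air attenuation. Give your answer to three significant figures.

Since intensity falls as 1/r², rate at 2.18 m:
(0.740/2.18)² = 0.1152, so 1780 × 0.1152 = 205.1 μSv/h.
Stay time = 377 μSv ÷ 205.1 μSv/h = 1.838 h.

1.84 h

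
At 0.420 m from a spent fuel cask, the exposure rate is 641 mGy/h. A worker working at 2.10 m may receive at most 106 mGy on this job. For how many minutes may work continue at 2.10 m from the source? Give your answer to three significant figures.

248 min

By the inverse-square law, rate at 2.10 m:
641 × (0.420/2.10)² = 641 × 0.04000 = 25.64 mGy/h.
Stay time = 106 mGy ÷ 25.64 mGy/h = 4.134 h = 248.0 min.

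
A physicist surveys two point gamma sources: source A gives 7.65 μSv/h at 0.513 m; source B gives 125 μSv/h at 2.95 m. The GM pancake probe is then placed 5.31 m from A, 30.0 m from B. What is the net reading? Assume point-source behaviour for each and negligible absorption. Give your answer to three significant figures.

1.28 μSv/h

By superposition, sum each source's inverse-square contribution:
A: 7.65 × (0.513/5.31)² = 0.07140 μSv/h
B: 125 × (2.95/30.0)² = 1.209 μSv/h
Total = 0.07140 + 1.209 = 1.280 μSv/h.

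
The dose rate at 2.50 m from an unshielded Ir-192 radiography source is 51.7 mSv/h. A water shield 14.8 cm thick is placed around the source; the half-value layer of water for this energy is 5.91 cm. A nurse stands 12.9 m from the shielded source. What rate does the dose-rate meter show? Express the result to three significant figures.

Distance alone: 51.7 × (2.50/12.9)² = 51.7 × 0.03756 = 1.942 mSv/h.
Shield: 14.8/5.91 = 2.504 half-value layers → attenuation 2^(−2.504) = 0.1763.
Combined: 1.942 × 0.1763 = 0.3424 mSv/h.

0.342 mSv/h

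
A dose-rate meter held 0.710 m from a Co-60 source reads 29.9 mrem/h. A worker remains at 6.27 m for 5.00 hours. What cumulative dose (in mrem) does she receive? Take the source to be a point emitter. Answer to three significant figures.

1.92 mrem

Using I₁d₁² = I₂d₂², rate at 6.27 m:
29.9 × (0.710/6.27)² = 29.9 × 0.01282 = 0.3833 mrem/h.
Dose = rate × time = 0.3833 mrem/h × 5.000 h = 1.916 mrem.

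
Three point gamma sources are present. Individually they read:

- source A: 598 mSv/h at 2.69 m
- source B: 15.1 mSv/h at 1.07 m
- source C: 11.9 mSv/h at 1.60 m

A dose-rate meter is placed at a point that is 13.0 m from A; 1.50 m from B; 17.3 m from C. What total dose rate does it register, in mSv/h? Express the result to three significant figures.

33.4 mSv/h

By superposition, sum each source's inverse-square contribution:
A: 598 × (2.69/13.0)² = 25.60 mSv/h
B: 15.1 × (1.07/1.50)² = 7.684 mSv/h
C: 11.9 × (1.60/17.3)² = 0.1018 mSv/h
Total = 25.60 + 7.684 + 0.1018 = 33.39 mSv/h.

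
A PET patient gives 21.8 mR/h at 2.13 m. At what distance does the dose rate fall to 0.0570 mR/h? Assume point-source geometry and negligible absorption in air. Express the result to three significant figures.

41.7 m

By the inverse-square law, d₂ = d₁·√(I₁/I₂).
I₁/I₂ = 21.8/0.0570 = 382.5, so d₂ = 2.13 × √382.5 = 41.66 m.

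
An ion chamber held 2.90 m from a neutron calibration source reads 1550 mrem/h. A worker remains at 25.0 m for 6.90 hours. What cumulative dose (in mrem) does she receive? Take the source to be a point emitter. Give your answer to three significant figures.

144 mrem

Intensity scales as (d₁/d₂)², so rate at 25.0 m:
1550 × (2.90/25.0)² = 1550 × 0.01346 = 20.86 mrem/h.
Dose = rate × time = 20.86 mrem/h × 6.900 h = 143.9 mrem.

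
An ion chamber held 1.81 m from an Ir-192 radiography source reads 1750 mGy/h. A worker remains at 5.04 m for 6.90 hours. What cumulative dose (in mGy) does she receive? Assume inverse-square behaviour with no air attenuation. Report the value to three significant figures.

Using I₁d₁² = I₂d₂², rate at 5.04 m:
1750 × (1.81/5.04)² = 1750 × 0.1290 = 225.8 mGy/h.
Dose = rate × time = 225.8 mGy/h × 6.900 h = 1558 mGy.

1560 mGy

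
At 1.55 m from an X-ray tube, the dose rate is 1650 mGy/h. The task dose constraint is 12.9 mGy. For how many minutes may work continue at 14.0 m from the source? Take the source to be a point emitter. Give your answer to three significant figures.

By the inverse-square law, rate at 14.0 m:
(1.55/14.0)² = 0.01226, so 1650 × 0.01226 = 20.23 mGy/h.
Stay time = 12.9 mGy ÷ 20.23 mGy/h = 0.6377 h = 38.26 min.

38.3 min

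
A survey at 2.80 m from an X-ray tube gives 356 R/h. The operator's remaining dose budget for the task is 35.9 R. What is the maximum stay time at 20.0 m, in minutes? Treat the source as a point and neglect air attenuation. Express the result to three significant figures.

309 min

Intensity scales as (d₁/d₂)², so rate at 20.0 m:
(2.80/20.0)² = 0.01960, so 356 × 0.01960 = 6.978 R/h.
Stay time = 35.9 R ÷ 6.978 R/h = 5.145 h = 308.7 min.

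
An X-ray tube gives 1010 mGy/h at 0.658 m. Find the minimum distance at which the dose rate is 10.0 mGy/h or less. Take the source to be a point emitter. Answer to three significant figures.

6.61 m

Since intensity falls as 1/r², d₂ = d₁·√(I₁/I₂).
I₁/I₂ = 1010/10.0 = 101.0, so d₂ = 0.658 × √101.0 = 6.613 m.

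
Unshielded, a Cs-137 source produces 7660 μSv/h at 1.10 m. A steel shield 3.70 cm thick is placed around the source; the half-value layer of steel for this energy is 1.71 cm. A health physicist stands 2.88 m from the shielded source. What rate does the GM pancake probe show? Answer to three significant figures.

249 μSv/h

Distance alone: 7660 × (1.10/2.88)² = 7660 × 0.1459 = 1118 μSv/h.
Shield: 3.70/1.71 = 2.164 half-value layers → attenuation 2^(−2.164) = 0.2231.
Combined: 1118 × 0.2231 = 249.4 μSv/h.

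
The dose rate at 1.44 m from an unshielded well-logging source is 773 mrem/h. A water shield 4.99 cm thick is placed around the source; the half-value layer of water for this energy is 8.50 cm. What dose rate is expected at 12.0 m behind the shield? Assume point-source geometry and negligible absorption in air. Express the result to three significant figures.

Distance alone: (1.44/12.0)² = 0.01440, so 773 × 0.01440 = 11.13 mrem/h.
Shield: 4.99/8.50 = 0.5871 half-value layers → attenuation 2^(−0.5871) = 0.6657.
Combined: 11.13 × 0.6657 = 7.409 mrem/h.

7.41 mrem/h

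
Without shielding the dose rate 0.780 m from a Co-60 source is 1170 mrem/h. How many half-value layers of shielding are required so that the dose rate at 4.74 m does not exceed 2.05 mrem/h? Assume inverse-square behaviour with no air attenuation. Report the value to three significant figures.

3.95 half-value layers

At 4.74 m, distance alone gives (0.780/4.74)² = 0.02708, so 1170 × 0.02708 = 31.68 mrem/h.
Further attenuation needed: 31.68/2.05 = 15.45.
n = log₂(15.45) = 3.950 half-value layers.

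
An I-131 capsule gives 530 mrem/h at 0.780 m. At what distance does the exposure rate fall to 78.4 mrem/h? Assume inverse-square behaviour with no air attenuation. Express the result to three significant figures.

2.03 m

Since intensity falls as 1/r², d₂ = d₁·√(I₁/I₂).
I₁/I₂ = 530/78.4 = 6.760, so d₂ = 0.780 × √6.760 = 2.028 m.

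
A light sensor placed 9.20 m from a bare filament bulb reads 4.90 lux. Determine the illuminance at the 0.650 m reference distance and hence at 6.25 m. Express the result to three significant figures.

982 lux; 10.6 lux

By the inverse-square law,
At 0.650 m: (9.20/0.650)² = 200.3, so 4.90 × 200.3 = 981.5 lux
At 6.25 m: (0.650/6.25)² = 0.01082, so 981.5 × 0.01082 = 10.62 lux.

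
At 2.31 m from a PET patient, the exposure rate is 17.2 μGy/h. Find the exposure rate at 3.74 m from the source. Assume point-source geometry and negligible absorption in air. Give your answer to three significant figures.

6.56 μGy/h

Applying the 1/r² law, the rate at 3.74 m is
(2.31/3.74)² = 0.3815, so 17.2 × 0.3815 = 6.562 μGy/h.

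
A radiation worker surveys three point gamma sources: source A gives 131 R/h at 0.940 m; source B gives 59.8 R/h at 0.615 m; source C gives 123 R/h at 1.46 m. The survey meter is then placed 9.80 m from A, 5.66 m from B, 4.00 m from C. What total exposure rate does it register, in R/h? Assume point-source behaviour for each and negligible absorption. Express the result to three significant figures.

18.3 R/h

Each source contributes Iᵢ·(dᵢ/rᵢ)²; contributions add.
A: 131 × (0.940/9.80)² = 1.205 R/h
B: 59.8 × (0.615/5.66)² = 0.7060 R/h
C: 123 × (1.46/4.00)² = 16.39 R/h
Total = 1.205 + 0.7060 + 16.39 = 18.30 R/h.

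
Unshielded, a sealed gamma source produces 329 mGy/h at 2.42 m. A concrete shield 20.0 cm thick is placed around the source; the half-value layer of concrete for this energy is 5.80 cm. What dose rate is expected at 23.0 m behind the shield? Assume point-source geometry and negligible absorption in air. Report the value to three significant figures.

Distance alone: 329 × (2.42/23.0)² = 329 × 0.01107 = 3.642 mGy/h.
Shield: 20.0/5.80 = 3.448 half-value layers → attenuation 2^(−3.448) = 0.09163.
Combined: 3.642 × 0.09163 = 0.3337 mGy/h.

0.334 mGy/h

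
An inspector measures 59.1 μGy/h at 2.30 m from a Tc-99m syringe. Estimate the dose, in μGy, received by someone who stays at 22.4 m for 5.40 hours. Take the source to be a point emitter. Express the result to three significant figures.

3.36 μGy

Intensity scales as (d₁/d₂)², so rate at 22.4 m:
(2.30/22.4)² = 0.01054, so 59.1 × 0.01054 = 0.6229 μGy/h.
Dose = rate × time = 0.6229 μGy/h × 5.400 h = 3.364 μGy.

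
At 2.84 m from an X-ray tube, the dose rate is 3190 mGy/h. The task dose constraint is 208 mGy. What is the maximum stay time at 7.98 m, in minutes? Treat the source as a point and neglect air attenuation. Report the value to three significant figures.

30.9 min

Applying the 1/r² law, rate at 7.98 m:
(2.84/7.98)² = 0.1267, so 3190 × 0.1267 = 404.2 mGy/h.
Stay time = 208 mGy ÷ 404.2 mGy/h = 0.5146 h = 30.88 min.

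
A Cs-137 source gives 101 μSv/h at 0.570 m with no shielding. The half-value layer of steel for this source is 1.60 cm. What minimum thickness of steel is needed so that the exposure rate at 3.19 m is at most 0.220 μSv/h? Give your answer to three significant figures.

At 3.19 m, distance alone gives 101 × (0.570/3.19)² = 101 × 0.03193 = 3.225 μSv/h.
Further attenuation needed: 3.225/0.220 = 14.66.
n = log₂(14.66) = 3.874 half-value layers.
Thickness = 3.874 × 1.60 cm = 6.198 cm.

6.20 cm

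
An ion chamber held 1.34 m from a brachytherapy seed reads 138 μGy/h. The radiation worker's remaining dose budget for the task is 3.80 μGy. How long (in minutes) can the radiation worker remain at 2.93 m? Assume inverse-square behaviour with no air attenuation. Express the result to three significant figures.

Applying the 1/r² law, rate at 2.93 m:
(1.34/2.93)² = 0.2092, so 138 × 0.2092 = 28.87 μGy/h.
Stay time = 3.80 μGy ÷ 28.87 μGy/h = 0.1316 h = 7.896 min.

7.90 min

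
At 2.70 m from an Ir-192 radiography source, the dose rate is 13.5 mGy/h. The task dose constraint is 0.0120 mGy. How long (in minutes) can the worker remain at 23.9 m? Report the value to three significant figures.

By the inverse-square law, rate at 23.9 m:
(2.70/23.9)² = 0.01276, so 13.5 × 0.01276 = 0.1723 mGy/h.
Stay time = 0.0120 mGy ÷ 0.1723 mGy/h = 0.06965 h = 4.179 min.

4.18 min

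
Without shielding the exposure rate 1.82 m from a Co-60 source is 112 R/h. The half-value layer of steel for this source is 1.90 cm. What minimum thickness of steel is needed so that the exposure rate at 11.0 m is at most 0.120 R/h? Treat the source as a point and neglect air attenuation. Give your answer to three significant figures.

At 11.0 m, distance alone gives (1.82/11.0)² = 0.02738, so 112 × 0.02738 = 3.067 R/h.
Further attenuation needed: 3.067/0.120 = 25.56.
n = log₂(25.56) = 4.676 half-value layers.
Thickness = 4.676 × 1.90 cm = 8.884 cm.

8.88 cm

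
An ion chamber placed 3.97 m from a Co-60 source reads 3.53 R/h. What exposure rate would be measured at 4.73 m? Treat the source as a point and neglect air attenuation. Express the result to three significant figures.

2.49 R/h

Applying the 1/r² law, scaling from 3.97 m to 4.73 m:
(3.97/4.73)² = 0.7045, so 3.53 × 0.7045 = 2.487 R/h.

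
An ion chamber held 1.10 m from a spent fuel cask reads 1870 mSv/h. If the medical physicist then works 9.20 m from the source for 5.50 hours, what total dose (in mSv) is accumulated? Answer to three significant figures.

147 mSv

Since intensity falls as 1/r², rate at 9.20 m:
(1.10/9.20)² = 0.01430, so 1870 × 0.01430 = 26.74 mSv/h.
Dose = rate × time = 26.74 mSv/h × 5.500 h = 147.1 mSv.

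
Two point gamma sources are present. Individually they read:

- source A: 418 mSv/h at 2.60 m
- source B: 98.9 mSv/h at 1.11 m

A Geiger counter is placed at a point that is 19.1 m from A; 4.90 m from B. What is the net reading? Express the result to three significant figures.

12.8 mSv/h

Each source contributes Iᵢ·(dᵢ/rᵢ)²; contributions add.
A: 418 × (2.60/19.1)² = 7.746 mSv/h
B: 98.9 × (1.11/4.90)² = 5.075 mSv/h
Total = 7.746 + 5.075 = 12.82 mSv/h.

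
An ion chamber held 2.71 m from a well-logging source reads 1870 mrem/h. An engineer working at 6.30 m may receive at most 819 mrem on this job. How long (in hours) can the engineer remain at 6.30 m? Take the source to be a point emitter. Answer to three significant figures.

Applying the 1/r² law, rate at 6.30 m:
(2.71/6.30)² = 0.1850, so 1870 × 0.1850 = 345.9 mrem/h.
Stay time = 819 mrem ÷ 345.9 mrem/h = 2.368 h.

2.37 h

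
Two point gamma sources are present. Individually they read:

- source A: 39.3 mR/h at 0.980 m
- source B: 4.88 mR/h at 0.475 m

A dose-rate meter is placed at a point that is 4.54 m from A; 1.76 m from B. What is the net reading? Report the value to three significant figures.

By superposition, sum each source's inverse-square contribution:
A: 39.3 × (0.980/4.54)² = 1.831 mR/h
B: 4.88 × (0.475/1.76)² = 0.3555 mR/h
Total = 1.831 + 0.3555 = 2.187 mR/h.

2.19 mR/h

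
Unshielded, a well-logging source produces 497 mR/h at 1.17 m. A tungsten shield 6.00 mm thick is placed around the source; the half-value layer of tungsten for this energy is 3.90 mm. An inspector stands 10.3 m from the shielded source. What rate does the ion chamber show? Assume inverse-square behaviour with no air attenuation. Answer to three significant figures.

Distance alone: 497 × (1.17/10.3)² = 497 × 0.01290 = 6.411 mR/h.
Shield: 6.00/3.90 = 1.538 half-value layers → attenuation 2^(−1.538) = 0.3444.
Combined: 6.411 × 0.3444 = 2.208 mR/h.

2.21 mR/h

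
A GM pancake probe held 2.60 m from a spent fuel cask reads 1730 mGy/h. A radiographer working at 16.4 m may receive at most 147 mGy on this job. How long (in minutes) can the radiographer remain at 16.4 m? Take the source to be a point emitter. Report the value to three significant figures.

203 min

Applying the 1/r² law, rate at 16.4 m:
(2.60/16.4)² = 0.02513, so 1730 × 0.02513 = 43.47 mGy/h.
Stay time = 147 mGy ÷ 43.47 mGy/h = 3.382 h = 202.9 min.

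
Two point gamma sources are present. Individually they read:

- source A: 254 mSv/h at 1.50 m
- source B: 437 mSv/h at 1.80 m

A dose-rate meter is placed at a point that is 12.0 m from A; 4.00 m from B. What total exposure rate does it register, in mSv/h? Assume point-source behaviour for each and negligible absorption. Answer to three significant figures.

92.5 mSv/h

By superposition, sum each source's inverse-square contribution:
A: 254 × (1.50/12.0)² = 3.969 mSv/h
B: 437 × (1.80/4.00)² = 88.49 mSv/h
Total = 3.969 + 88.49 = 92.46 mSv/h.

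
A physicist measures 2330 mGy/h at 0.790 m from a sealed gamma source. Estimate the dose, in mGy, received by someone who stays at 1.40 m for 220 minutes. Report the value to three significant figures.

Intensity scales as (d₁/d₂)², so rate at 1.40 m:
2330 × (0.790/1.40)² = 2330 × 0.3184 = 741.9 mGy/h.
Dose = rate × time = 741.9 mGy/h × 3.667 h = 2721 mGy.

2720 mGy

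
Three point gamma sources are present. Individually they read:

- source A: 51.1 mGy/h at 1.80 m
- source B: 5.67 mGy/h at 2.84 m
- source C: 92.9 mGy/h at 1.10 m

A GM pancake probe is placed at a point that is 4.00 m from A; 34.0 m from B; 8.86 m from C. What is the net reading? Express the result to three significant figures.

By superposition, sum each source's inverse-square contribution:
A: 51.1 × (1.80/4.00)² = 10.35 mGy/h
B: 5.67 × (2.84/34.0)² = 0.03956 mGy/h
C: 92.9 × (1.10/8.86)² = 1.432 mGy/h
Total = 10.35 + 0.03956 + 1.432 = 11.82 mGy/h.

11.8 mGy/h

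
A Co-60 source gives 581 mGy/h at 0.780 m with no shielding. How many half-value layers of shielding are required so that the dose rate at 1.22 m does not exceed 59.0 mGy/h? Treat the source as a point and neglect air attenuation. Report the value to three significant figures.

At 1.22 m, distance alone gives (0.780/1.22)² = 0.4088, so 581 × 0.4088 = 237.5 mGy/h.
Further attenuation needed: 237.5/59.0 = 4.025.
n = log₂(4.025) = 2.009 half-value layers.

2.01 half-value layers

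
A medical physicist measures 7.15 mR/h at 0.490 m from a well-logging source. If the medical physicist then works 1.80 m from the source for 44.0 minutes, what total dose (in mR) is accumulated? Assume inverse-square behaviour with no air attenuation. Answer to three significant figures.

Using I₁d₁² = I₂d₂², rate at 1.80 m:
7.15 × (0.490/1.80)² = 7.15 × 0.07410 = 0.5298 mR/h.
Dose = rate × time = 0.5298 mR/h × 0.7333 h = 0.3885 mR.

0.389 mR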